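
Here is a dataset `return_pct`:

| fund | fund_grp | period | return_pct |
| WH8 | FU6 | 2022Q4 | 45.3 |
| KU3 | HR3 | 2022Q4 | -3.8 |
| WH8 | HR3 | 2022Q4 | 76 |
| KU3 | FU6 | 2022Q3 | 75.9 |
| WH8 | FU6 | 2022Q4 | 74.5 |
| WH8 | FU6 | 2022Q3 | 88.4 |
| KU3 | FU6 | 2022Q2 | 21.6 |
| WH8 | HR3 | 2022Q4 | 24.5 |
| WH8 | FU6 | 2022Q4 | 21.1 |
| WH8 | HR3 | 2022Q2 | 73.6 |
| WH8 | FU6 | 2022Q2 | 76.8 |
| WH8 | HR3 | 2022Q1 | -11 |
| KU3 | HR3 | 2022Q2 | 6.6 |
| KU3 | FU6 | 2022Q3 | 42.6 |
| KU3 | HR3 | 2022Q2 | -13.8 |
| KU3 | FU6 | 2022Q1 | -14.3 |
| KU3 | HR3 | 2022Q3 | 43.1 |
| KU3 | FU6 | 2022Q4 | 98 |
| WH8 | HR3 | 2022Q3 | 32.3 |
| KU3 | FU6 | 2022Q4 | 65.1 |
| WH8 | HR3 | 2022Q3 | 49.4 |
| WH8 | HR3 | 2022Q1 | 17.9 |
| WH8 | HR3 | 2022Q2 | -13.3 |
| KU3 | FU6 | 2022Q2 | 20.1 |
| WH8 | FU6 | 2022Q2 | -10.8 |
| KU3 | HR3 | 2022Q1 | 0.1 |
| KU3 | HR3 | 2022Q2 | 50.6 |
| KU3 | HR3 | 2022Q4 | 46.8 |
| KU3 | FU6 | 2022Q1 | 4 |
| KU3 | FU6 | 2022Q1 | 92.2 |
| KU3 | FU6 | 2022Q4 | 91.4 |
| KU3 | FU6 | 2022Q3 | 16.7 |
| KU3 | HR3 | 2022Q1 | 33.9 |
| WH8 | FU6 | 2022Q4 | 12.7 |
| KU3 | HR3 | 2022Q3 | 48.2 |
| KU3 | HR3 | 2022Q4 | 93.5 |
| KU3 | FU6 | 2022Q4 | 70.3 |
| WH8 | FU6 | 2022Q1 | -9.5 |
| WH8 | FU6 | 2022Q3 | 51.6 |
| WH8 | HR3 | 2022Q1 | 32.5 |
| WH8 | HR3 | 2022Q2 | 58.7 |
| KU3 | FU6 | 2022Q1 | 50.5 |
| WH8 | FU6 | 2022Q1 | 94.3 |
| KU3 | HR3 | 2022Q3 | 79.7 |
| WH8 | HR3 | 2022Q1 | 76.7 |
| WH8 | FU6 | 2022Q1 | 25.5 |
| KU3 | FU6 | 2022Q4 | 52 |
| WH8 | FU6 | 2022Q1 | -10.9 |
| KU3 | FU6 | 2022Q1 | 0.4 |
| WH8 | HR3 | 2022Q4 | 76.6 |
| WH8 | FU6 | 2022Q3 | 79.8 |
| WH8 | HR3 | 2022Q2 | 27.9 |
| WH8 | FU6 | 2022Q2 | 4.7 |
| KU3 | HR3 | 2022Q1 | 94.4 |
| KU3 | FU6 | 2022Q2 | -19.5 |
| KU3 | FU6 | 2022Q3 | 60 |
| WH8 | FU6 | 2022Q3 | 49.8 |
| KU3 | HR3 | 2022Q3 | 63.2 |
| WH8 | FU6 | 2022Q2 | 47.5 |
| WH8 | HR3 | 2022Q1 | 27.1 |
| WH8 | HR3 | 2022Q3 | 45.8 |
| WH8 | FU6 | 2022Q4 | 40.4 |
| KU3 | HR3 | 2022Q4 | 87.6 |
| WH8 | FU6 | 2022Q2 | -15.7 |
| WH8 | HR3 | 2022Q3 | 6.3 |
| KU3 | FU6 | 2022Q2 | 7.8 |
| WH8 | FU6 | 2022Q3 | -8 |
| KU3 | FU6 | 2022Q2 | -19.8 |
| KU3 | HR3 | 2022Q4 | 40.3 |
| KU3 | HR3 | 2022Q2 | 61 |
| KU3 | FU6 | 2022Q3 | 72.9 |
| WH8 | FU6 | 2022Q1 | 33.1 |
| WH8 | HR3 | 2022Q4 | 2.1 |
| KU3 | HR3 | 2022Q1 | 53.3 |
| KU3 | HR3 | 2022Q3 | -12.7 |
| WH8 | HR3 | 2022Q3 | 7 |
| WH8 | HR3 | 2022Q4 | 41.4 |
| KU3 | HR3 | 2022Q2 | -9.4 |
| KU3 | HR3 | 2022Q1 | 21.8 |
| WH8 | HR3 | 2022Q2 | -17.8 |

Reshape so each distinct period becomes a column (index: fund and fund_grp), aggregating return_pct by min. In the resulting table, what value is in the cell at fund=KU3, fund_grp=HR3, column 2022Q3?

-12.7

Rows with fund=KU3, fund_grp=HR3 and period=2022Q3: return_pct values are 43.1, 48.2, 79.7, 63.2, -12.7.
min(43.1, 48.2, 79.7, 63.2, -12.7) = -12.7.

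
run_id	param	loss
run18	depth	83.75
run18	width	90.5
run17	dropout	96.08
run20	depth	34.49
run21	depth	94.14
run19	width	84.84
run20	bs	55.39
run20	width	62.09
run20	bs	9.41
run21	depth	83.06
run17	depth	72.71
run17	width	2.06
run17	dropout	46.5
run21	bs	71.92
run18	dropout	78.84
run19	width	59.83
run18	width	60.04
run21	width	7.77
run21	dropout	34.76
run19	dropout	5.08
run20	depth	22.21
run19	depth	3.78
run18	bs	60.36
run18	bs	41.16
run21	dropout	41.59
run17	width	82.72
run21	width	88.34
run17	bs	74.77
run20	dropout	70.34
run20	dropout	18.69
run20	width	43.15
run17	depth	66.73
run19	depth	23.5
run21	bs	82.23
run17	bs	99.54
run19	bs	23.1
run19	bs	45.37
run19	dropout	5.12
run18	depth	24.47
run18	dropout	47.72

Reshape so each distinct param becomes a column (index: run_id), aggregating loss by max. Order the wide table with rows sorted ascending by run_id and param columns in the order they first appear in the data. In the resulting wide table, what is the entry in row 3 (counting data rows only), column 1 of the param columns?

With rows sorted ascending by run_id, row 3 is run_id=run19. param columns in first-appearance order: depth, width, dropout, bs; column 1 is depth.
Long rows with run_id=run19, param=depth: max(3.78, 23.5) = 23.5.

23.5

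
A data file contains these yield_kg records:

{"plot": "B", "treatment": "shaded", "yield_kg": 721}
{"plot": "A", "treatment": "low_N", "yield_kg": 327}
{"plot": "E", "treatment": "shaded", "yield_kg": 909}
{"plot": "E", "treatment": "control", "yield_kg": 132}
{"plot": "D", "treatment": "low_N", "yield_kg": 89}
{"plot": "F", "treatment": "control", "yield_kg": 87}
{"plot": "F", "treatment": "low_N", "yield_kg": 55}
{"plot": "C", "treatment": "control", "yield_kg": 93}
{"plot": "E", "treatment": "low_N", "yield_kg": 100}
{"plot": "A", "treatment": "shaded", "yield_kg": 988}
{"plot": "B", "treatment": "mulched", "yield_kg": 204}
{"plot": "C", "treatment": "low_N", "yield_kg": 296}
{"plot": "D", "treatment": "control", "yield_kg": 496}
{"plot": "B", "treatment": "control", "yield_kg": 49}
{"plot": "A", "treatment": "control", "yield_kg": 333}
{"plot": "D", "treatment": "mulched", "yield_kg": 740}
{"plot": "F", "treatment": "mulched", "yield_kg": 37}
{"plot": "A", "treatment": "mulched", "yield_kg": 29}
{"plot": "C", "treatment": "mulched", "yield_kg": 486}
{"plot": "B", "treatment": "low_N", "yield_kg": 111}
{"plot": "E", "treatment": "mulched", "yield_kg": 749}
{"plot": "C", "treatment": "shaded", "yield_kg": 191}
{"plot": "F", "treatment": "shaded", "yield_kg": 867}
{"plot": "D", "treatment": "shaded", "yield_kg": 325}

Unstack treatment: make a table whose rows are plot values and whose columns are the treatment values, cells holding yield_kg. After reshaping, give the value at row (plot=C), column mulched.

486

Wide layout: rows indexed by plot, columns are the 4 distinct treatment values (shaded, low_N, control, mulched).
Cell (plot=C, treatment=mulched) draws from the long row where plot=C and treatment=mulched, which has yield_kg=486.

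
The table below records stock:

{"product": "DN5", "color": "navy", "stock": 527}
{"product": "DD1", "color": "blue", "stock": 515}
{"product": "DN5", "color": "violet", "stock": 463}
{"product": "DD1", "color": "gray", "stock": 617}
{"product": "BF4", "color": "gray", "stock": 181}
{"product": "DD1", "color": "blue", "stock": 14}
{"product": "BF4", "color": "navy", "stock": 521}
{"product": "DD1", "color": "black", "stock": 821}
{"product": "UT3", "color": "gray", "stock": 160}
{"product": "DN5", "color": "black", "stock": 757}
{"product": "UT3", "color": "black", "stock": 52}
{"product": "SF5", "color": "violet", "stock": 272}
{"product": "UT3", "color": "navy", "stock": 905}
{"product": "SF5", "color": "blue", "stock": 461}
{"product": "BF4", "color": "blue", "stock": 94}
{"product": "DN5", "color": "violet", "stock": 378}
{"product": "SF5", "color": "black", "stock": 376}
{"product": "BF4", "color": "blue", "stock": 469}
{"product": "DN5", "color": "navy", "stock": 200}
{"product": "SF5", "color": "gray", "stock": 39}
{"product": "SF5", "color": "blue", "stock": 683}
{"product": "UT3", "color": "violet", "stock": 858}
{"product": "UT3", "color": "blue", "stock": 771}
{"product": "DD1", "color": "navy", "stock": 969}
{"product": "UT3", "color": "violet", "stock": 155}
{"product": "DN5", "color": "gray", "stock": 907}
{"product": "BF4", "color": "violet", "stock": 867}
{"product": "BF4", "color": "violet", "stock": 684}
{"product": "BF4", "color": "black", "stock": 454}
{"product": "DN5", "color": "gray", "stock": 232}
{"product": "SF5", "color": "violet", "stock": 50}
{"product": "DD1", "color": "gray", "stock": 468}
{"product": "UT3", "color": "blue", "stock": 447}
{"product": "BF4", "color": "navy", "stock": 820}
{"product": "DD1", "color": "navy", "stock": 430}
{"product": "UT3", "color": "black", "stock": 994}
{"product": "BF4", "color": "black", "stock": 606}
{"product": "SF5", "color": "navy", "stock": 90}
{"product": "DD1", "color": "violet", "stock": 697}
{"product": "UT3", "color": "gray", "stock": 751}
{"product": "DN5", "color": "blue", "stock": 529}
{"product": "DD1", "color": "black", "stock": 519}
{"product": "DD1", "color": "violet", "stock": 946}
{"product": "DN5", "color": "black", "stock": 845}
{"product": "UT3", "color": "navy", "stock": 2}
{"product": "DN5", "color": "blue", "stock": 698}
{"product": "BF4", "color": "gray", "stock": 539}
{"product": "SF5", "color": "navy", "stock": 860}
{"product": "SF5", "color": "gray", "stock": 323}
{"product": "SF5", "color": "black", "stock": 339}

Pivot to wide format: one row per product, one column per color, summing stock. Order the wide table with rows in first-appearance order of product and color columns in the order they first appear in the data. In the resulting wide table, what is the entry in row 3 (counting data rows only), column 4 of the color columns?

720

With rows in first-appearance order of product, row 3 is product=BF4. color columns in first-appearance order: navy, blue, violet, gray, black; column 4 is gray.
Long rows with product=BF4, color=gray: 181 + 539 = 720.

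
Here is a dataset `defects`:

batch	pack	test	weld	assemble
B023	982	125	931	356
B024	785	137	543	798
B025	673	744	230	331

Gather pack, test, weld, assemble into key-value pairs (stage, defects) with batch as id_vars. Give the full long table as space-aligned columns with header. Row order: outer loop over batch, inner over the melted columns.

batch  stage     defects
B023   pack      982    
B023   test      125    
B023   weld      931    
B023   assemble  356    
B024   pack      785    
B024   test      137    
B024   weld      543    
B024   assemble  798    
B025   pack      673    
B025   test      744    
B025   weld      230    
B025   assemble  331    

Each (batch, column) pair becomes one row: 3 × 4 = 12 rows.
For example, (B023, pack) → defects=982.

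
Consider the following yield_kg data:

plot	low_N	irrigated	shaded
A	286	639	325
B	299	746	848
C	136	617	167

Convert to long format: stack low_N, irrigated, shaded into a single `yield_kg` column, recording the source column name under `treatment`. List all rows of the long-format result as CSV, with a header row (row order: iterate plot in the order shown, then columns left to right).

Each (plot, column) pair becomes one row: 3 × 3 = 9 rows.
For example, (A, low_N) → yield_kg=286.

plot,treatment,yield_kg
A,low_N,286
A,irrigated,639
A,shaded,325
B,low_N,299
B,irrigated,746
B,shaded,848
C,low_N,136
C,irrigated,617
C,shaded,167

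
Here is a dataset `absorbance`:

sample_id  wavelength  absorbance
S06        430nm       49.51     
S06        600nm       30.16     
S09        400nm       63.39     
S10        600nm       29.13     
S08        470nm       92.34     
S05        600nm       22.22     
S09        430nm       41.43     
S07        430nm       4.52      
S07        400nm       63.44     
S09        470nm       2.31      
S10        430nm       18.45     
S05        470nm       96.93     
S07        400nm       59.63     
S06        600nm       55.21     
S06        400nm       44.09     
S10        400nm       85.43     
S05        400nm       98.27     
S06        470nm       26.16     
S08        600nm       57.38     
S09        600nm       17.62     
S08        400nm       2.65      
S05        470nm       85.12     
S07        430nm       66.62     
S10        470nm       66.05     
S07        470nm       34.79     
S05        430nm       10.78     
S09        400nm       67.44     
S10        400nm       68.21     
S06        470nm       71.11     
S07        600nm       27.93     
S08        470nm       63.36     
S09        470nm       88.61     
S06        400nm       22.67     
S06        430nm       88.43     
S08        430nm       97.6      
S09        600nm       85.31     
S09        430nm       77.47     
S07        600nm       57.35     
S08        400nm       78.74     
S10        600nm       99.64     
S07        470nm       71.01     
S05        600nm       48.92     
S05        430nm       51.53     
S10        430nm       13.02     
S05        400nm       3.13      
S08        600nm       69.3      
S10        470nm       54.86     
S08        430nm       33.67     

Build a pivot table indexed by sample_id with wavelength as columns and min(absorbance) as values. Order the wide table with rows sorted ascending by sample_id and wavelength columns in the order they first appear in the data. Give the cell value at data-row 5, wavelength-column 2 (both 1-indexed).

17.62

With rows sorted ascending by sample_id, row 5 is sample_id=S09. wavelength columns in first-appearance order: 430nm, 600nm, 400nm, 470nm; column 2 is 600nm.
Long rows with sample_id=S09, wavelength=600nm: min(17.62, 85.31) = 17.62.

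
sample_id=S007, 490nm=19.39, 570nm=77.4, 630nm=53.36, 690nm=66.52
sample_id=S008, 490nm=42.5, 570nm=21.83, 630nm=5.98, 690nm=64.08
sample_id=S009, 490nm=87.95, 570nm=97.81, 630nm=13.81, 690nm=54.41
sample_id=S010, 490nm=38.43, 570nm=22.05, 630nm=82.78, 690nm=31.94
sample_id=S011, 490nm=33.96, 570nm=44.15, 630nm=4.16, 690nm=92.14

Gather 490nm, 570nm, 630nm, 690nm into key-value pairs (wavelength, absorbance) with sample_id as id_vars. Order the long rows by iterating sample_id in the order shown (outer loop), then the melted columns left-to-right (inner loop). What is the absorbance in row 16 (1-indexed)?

20 rows total (5 × 4). Row 16: index ⌊(16-1)/4⌋ = 3 into sample_id → S010; (16-1) mod 4 = 3 into the melted columns → 690nm.
So row 16 is (S010, 690nm, 31.94); absorbance = 31.94.

31.94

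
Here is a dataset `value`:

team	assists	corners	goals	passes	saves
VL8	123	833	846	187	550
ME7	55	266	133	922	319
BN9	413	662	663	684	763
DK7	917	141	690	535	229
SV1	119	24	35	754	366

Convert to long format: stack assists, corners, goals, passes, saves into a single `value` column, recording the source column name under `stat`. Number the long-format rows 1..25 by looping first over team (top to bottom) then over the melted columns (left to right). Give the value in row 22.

25 rows total (5 × 5). Row 22: index ⌊(22-1)/5⌋ = 4 into team → SV1; (22-1) mod 5 = 1 into the melted columns → corners.
So row 22 is (SV1, corners, 24); value = 24.

24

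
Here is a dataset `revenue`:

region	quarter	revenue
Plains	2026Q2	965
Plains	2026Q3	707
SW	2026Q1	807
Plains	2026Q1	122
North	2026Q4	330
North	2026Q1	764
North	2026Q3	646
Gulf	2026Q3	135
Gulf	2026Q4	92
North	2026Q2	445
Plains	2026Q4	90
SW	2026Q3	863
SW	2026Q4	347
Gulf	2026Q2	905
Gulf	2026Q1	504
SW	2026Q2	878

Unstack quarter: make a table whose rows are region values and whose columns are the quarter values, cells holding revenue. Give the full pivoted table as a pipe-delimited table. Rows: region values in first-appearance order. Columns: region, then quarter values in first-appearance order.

Columns: region plus the 4 distinct quarter values (2026Q2, 2026Q3, 2026Q1, 2026Q4).
For example, row Plains column 2026Q2 takes revenue=965 from the long row (Plains, 2026Q2).

| region | 2026Q2 | 2026Q3 | 2026Q1 | 2026Q4 |
| Plains | 965 | 707 | 122 | 90 |
| SW | 878 | 863 | 807 | 347 |
| North | 445 | 646 | 764 | 330 |
| Gulf | 905 | 135 | 504 | 92 |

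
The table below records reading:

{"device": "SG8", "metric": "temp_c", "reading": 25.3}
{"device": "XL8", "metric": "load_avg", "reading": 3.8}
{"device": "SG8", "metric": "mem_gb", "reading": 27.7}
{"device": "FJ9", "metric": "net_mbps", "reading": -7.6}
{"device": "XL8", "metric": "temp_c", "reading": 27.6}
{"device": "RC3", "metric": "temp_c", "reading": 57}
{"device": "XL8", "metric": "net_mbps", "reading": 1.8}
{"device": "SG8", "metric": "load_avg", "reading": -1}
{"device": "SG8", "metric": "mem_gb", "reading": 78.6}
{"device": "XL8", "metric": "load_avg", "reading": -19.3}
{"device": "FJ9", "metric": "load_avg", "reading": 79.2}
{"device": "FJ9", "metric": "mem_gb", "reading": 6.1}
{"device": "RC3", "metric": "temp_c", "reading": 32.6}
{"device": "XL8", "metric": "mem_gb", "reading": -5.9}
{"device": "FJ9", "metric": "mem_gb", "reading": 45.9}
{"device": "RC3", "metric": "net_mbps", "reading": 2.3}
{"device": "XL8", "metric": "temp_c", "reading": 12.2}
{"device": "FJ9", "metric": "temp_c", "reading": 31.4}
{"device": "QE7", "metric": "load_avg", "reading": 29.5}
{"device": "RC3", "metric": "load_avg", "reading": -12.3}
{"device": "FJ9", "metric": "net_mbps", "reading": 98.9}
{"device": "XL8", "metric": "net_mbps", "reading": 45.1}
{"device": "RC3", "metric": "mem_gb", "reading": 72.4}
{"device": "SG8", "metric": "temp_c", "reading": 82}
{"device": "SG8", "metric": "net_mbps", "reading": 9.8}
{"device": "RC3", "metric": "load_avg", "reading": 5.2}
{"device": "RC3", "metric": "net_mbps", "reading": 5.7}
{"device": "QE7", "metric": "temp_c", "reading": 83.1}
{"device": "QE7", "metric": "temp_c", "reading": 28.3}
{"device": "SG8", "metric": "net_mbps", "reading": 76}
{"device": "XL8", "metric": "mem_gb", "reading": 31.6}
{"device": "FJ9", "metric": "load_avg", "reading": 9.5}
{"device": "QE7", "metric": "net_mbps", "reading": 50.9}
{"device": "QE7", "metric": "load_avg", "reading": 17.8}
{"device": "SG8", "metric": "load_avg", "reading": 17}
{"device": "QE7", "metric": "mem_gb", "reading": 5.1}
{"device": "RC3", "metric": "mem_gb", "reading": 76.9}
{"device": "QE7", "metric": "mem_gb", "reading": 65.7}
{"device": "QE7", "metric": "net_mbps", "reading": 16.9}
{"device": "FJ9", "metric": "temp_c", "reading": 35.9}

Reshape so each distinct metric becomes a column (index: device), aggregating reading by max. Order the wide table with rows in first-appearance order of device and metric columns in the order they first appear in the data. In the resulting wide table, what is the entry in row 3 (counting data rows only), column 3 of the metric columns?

45.9

With rows in first-appearance order of device, row 3 is device=FJ9. metric columns in first-appearance order: temp_c, load_avg, mem_gb, net_mbps; column 3 is mem_gb.
Long rows with device=FJ9, metric=mem_gb: max(6.1, 45.9) = 45.9.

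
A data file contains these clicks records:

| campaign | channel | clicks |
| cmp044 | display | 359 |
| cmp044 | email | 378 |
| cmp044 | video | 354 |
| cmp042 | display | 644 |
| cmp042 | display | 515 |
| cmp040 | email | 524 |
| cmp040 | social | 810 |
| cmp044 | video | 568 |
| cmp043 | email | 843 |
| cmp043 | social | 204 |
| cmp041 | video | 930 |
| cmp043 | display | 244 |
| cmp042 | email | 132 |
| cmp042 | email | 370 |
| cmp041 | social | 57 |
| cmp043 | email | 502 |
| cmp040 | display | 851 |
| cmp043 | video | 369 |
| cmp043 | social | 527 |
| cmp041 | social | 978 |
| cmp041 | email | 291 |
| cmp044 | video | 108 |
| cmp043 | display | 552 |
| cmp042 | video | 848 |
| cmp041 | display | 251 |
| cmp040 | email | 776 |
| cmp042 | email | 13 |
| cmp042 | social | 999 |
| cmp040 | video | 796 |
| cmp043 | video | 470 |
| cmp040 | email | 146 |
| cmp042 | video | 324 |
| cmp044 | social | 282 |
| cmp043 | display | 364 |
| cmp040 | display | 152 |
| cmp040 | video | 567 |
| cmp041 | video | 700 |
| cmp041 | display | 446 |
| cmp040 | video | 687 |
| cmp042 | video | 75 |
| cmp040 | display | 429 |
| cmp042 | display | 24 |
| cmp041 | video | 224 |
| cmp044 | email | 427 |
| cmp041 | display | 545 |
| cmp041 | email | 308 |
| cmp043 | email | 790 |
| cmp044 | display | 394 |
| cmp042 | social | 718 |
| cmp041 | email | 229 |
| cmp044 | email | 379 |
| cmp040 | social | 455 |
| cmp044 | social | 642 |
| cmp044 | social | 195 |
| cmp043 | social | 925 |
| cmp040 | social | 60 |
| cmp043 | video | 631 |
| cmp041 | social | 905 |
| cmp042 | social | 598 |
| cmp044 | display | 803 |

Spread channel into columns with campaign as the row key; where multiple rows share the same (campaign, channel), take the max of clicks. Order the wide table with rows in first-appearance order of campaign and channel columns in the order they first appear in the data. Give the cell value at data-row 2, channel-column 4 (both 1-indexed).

With rows in first-appearance order of campaign, row 2 is campaign=cmp042. channel columns in first-appearance order: display, email, video, social; column 4 is social.
Long rows with campaign=cmp042, channel=social: max(999, 718, 598) = 999.

999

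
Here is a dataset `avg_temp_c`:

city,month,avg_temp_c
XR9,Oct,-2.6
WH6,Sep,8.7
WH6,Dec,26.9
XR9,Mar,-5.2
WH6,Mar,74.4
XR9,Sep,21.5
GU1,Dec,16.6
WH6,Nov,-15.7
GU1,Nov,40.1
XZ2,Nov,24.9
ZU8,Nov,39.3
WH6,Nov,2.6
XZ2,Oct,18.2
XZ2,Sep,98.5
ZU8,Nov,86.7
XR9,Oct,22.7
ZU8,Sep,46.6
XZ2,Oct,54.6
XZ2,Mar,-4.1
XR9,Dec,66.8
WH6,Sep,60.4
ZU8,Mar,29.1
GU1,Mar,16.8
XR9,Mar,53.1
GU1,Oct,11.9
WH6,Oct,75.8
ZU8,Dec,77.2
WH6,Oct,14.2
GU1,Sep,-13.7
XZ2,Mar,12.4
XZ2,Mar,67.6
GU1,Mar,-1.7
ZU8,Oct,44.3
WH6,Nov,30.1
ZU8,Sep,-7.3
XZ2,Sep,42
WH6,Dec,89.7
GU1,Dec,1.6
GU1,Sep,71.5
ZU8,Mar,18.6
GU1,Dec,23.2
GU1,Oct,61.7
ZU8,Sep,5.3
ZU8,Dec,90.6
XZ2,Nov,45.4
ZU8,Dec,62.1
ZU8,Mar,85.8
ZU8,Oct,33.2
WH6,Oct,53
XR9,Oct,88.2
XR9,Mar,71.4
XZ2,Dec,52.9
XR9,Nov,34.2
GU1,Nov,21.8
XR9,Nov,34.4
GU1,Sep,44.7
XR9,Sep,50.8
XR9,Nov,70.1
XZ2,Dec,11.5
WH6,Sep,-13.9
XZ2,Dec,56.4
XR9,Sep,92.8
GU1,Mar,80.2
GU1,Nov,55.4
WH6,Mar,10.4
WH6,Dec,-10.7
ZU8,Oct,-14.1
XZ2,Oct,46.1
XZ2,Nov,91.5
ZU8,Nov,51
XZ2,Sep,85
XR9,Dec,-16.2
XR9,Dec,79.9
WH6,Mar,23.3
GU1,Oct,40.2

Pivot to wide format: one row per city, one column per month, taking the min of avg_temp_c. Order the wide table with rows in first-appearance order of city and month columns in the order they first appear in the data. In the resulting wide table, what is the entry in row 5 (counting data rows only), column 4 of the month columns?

18.6

With rows in first-appearance order of city, row 5 is city=ZU8. month columns in first-appearance order: Oct, Sep, Dec, Mar, Nov; column 4 is Mar.
Long rows with city=ZU8, month=Mar: min(29.1, 18.6, 85.8) = 18.6.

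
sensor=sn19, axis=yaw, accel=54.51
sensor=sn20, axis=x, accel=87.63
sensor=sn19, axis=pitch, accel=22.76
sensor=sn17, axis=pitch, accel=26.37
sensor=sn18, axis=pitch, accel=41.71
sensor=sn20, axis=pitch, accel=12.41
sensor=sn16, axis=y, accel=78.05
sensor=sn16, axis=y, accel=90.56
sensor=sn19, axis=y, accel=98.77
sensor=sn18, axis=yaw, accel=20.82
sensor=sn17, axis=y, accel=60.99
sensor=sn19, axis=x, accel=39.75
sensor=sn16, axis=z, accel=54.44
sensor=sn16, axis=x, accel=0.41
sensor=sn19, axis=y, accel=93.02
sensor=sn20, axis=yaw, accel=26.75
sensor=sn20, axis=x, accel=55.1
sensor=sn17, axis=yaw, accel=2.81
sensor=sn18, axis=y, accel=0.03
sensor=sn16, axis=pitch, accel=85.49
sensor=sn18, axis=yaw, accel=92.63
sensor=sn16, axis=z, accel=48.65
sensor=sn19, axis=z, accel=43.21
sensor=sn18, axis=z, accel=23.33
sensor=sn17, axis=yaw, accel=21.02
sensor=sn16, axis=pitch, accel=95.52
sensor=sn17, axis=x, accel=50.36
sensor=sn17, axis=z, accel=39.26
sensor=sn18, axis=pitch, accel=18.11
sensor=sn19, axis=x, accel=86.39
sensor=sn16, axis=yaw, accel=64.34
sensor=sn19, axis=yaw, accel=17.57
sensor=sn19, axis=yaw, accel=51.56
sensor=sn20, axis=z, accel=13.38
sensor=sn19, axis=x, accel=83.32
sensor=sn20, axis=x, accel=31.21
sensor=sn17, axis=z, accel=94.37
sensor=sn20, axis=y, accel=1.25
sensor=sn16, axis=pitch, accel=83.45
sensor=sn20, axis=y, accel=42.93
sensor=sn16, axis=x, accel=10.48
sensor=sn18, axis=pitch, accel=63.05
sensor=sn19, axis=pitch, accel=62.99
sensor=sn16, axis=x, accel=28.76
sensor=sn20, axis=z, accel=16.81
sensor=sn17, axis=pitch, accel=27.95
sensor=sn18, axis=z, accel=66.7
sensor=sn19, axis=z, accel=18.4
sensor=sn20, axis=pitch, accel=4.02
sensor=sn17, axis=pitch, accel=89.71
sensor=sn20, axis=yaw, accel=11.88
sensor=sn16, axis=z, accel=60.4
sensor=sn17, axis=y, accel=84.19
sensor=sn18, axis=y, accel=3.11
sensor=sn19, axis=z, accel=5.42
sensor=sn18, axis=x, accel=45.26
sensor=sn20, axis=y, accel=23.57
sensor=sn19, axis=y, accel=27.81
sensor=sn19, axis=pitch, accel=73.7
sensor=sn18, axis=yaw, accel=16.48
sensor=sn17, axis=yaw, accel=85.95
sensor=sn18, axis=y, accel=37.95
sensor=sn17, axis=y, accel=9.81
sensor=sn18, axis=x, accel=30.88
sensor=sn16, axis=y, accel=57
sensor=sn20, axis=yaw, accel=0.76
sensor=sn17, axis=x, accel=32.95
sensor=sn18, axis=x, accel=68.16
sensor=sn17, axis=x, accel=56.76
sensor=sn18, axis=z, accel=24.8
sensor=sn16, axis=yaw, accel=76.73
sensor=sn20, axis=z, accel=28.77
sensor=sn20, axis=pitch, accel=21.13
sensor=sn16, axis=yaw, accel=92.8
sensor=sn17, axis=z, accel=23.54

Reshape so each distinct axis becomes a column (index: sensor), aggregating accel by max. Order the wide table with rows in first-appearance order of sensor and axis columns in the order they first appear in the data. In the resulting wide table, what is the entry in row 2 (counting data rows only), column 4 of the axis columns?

42.93

With rows in first-appearance order of sensor, row 2 is sensor=sn20. axis columns in first-appearance order: yaw, x, pitch, y, z; column 4 is y.
Long rows with sensor=sn20, axis=y: max(1.25, 42.93, 23.57) = 42.93.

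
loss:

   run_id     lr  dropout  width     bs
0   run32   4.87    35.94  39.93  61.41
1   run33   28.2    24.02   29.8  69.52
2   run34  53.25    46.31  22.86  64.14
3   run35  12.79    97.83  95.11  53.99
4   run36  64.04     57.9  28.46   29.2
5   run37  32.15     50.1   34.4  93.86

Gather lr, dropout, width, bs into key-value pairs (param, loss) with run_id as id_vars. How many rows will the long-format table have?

6 run_id values × 4 melted columns = 24 rows.

24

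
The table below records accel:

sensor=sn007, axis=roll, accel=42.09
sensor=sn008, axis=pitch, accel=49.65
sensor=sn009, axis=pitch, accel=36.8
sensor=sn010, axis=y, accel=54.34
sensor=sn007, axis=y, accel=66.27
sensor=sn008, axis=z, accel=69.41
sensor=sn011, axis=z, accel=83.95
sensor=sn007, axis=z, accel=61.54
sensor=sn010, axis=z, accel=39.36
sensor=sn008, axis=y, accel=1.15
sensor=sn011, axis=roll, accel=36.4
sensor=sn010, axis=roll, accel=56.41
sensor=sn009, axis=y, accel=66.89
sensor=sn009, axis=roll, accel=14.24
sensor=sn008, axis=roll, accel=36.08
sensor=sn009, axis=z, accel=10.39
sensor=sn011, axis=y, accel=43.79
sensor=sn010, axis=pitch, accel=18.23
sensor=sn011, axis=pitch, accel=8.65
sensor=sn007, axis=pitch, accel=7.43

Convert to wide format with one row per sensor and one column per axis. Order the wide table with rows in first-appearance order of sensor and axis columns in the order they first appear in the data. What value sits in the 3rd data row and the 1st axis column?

With rows in first-appearance order of sensor, row 3 is sensor=sn009. axis columns in first-appearance order: roll, pitch, y, z; column 1 is roll.
Long rows with sensor=sn009, axis=roll: accel = 14.24.

14.24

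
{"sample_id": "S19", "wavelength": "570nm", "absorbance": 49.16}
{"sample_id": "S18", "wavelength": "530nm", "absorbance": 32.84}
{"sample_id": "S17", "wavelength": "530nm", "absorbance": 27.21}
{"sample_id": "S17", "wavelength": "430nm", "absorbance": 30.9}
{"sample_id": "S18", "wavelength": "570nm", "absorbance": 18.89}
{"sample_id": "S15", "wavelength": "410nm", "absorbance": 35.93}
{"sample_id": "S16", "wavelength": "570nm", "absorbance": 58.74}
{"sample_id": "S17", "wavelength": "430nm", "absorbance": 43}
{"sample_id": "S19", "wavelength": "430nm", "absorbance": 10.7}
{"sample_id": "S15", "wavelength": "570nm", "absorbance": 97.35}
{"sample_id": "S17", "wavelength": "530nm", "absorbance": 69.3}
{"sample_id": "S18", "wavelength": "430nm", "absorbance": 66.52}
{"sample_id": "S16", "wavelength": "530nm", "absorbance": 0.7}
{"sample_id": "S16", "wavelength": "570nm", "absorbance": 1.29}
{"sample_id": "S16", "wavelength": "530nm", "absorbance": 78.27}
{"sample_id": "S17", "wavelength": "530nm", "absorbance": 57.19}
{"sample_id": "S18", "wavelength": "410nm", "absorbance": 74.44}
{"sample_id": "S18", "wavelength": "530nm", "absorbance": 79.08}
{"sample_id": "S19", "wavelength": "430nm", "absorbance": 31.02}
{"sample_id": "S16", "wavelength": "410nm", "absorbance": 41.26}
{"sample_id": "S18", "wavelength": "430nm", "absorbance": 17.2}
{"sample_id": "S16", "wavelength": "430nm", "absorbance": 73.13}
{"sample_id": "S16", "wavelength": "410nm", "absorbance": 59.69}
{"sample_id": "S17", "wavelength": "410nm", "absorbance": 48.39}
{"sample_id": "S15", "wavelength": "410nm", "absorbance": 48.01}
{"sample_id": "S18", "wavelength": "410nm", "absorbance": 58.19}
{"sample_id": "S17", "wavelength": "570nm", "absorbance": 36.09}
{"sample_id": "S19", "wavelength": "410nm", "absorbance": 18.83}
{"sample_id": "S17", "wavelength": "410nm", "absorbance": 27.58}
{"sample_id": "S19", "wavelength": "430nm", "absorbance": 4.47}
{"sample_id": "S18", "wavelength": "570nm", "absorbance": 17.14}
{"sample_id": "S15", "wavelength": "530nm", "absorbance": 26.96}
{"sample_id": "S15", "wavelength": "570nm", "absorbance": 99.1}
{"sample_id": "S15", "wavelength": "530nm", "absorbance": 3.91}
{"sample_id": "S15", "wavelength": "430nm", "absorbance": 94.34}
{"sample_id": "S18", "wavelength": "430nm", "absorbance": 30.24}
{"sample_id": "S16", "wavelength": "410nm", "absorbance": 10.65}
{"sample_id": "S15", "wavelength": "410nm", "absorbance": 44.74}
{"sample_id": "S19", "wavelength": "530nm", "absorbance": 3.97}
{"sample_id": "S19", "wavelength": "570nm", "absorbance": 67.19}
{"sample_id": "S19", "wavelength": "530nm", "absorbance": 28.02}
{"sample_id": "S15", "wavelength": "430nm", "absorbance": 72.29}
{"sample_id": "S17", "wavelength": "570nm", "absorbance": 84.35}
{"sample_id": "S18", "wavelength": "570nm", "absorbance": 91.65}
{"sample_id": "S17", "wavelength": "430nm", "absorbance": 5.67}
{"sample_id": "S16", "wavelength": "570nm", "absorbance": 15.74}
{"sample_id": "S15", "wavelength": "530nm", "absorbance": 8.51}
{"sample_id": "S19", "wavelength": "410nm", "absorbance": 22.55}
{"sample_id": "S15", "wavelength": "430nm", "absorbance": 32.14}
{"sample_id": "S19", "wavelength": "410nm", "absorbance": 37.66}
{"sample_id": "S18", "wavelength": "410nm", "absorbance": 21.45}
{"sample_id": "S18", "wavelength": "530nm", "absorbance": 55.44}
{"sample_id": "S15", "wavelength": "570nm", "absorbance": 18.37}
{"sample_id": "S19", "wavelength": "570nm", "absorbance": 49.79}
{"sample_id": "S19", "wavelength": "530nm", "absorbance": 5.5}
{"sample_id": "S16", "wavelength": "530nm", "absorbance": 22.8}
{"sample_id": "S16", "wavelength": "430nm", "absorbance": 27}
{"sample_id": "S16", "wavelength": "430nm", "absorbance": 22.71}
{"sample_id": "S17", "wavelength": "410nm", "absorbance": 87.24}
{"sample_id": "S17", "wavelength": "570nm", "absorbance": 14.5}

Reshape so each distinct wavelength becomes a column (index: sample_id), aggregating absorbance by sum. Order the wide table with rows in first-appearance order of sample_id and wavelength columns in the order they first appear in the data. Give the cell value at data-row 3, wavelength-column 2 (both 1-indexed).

With rows in first-appearance order of sample_id, row 3 is sample_id=S17. wavelength columns in first-appearance order: 570nm, 530nm, 430nm, 410nm; column 2 is 530nm.
Long rows with sample_id=S17, wavelength=530nm: 27.21 + 69.3 + 57.19 = 153.70.

153.70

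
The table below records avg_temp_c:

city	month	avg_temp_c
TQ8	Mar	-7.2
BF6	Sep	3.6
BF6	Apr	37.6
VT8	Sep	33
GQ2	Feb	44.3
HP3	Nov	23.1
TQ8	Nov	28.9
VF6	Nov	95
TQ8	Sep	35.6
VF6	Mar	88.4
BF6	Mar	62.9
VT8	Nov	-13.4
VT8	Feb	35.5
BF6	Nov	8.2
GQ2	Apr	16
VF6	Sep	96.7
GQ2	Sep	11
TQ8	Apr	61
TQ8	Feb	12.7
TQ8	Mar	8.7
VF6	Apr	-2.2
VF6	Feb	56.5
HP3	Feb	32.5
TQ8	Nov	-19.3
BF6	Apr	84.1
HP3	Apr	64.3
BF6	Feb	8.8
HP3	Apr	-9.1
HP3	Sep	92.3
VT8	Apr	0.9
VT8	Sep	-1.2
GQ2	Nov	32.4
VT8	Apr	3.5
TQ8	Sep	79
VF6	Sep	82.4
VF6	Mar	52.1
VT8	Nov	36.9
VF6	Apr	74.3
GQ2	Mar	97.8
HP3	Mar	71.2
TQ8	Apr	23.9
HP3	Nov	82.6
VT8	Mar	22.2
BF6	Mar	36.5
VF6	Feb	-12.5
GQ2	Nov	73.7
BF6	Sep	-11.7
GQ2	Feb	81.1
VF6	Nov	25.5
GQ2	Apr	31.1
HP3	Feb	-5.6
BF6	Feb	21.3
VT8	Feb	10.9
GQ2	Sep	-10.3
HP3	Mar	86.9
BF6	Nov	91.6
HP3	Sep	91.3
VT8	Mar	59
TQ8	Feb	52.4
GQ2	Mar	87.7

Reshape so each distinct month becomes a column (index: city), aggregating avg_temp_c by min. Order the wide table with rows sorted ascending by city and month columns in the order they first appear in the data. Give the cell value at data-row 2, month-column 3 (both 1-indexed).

16

With rows sorted ascending by city, row 2 is city=GQ2. month columns in first-appearance order: Mar, Sep, Apr, Feb, Nov; column 3 is Apr.
Long rows with city=GQ2, month=Apr: min(16, 31.1) = 16.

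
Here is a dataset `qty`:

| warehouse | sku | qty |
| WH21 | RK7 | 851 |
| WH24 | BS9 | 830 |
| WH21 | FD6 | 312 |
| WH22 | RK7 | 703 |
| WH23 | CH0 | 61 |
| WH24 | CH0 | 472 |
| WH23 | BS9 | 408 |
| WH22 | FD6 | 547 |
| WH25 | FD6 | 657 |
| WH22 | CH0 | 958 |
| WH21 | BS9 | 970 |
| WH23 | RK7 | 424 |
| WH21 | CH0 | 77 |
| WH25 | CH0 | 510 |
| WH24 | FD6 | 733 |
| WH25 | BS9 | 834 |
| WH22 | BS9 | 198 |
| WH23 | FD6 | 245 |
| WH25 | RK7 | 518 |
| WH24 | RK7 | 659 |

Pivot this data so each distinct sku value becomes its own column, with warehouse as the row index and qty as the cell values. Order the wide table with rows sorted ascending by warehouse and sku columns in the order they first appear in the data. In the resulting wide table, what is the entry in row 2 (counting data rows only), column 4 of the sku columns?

958

With rows sorted ascending by warehouse, row 2 is warehouse=WH22. sku columns in first-appearance order: RK7, BS9, FD6, CH0; column 4 is CH0.
Long rows with warehouse=WH22, sku=CH0: qty = 958.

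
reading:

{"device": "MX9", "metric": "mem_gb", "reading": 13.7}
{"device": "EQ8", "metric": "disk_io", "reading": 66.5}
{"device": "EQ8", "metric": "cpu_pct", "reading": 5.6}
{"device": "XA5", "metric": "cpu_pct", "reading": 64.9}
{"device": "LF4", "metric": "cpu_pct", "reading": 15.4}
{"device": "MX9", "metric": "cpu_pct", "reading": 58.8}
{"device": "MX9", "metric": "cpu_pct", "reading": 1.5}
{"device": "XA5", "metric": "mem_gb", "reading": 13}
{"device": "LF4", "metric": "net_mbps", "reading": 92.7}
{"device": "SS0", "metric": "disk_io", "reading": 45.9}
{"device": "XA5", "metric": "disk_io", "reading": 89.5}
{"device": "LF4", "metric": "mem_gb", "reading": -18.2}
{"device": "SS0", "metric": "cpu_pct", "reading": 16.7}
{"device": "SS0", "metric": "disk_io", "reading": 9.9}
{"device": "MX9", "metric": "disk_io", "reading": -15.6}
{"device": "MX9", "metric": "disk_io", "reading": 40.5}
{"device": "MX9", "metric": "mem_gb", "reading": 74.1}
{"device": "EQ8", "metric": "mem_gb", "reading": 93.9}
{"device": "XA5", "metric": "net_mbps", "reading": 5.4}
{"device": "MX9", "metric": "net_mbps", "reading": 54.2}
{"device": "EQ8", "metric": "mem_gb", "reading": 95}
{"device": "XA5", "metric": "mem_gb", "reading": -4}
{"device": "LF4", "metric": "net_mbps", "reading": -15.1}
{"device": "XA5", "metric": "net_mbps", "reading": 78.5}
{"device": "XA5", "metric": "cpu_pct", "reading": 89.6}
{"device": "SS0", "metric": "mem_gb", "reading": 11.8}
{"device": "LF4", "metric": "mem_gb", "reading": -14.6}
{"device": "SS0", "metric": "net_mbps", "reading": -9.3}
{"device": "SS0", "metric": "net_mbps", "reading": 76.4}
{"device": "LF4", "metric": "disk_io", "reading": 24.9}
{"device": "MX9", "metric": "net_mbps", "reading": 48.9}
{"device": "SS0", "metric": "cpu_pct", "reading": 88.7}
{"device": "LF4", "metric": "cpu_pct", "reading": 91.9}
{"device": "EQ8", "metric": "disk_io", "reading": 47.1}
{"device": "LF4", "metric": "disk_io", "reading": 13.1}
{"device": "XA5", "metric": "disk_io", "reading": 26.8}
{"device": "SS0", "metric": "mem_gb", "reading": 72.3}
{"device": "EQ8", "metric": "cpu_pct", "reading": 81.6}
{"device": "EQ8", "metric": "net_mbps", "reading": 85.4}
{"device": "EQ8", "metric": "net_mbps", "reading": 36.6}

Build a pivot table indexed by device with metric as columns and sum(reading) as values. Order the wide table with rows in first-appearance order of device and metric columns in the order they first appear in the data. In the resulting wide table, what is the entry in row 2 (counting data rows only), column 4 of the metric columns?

122

With rows in first-appearance order of device, row 2 is device=EQ8. metric columns in first-appearance order: mem_gb, disk_io, cpu_pct, net_mbps; column 4 is net_mbps.
Long rows with device=EQ8, metric=net_mbps: 85.4 + 36.6 = 122.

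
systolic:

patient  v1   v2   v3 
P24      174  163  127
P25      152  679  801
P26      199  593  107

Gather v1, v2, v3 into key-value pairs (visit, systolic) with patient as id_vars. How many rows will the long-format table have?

9

3 patient values × 3 melted columns = 9 rows.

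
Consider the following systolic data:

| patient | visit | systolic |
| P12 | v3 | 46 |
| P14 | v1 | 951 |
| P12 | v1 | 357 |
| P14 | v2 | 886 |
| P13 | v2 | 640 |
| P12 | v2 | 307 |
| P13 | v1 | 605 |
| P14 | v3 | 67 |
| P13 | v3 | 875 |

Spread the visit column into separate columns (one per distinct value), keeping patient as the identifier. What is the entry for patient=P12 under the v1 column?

Wide layout: rows indexed by patient, columns are the 3 distinct visit values (v3, v1, v2).
Cell (patient=P12, visit=v1) draws from the long row where patient=P12 and visit=v1, which has systolic=357.

357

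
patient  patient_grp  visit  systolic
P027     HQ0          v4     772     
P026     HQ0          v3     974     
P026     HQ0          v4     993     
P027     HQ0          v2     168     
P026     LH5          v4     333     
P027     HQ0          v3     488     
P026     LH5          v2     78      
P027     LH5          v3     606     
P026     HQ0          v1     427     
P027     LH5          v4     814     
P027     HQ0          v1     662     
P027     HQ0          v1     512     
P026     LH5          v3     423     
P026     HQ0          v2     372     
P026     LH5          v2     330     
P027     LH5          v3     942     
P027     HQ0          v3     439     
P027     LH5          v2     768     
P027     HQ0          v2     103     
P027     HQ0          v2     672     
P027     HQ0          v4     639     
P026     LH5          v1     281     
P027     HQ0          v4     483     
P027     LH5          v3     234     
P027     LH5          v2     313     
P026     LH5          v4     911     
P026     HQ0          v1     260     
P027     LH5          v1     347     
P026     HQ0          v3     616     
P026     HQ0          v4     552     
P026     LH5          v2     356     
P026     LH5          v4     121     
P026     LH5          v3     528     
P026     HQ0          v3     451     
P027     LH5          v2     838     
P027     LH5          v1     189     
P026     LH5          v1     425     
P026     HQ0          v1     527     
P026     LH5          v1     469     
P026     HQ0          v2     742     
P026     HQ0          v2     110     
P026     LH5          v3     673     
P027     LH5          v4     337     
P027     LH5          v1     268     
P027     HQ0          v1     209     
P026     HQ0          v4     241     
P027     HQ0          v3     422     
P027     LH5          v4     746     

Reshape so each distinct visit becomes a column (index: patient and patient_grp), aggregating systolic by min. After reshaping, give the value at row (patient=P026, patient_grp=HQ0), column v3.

Rows with patient=P026, patient_grp=HQ0 and visit=v3: systolic values are 974, 616, 451.
min(974, 616, 451) = 451.

451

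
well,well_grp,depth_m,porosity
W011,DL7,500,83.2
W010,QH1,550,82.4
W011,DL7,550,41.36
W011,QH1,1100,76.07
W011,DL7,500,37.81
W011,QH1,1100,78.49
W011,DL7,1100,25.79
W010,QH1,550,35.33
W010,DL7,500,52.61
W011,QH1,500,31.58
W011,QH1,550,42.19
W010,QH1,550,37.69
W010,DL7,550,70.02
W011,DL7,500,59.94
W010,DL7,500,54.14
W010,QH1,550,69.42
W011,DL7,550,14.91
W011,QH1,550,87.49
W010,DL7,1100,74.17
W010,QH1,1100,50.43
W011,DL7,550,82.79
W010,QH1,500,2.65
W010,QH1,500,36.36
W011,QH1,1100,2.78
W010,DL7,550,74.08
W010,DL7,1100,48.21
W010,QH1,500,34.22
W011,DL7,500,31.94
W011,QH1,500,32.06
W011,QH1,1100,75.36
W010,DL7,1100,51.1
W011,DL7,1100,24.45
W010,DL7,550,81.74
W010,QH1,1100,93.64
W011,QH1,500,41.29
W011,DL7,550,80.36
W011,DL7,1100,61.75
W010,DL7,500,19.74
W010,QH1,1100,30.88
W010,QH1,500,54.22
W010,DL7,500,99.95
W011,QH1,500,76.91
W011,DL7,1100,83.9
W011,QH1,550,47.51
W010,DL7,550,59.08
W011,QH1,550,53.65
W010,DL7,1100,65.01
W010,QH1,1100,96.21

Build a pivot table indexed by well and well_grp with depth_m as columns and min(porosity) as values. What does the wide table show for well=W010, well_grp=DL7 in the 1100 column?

Rows with well=W010, well_grp=DL7 and depth_m=1100: porosity values are 74.17, 48.21, 51.1, 65.01.
min(74.17, 48.21, 51.1, 65.01) = 48.21.

48.21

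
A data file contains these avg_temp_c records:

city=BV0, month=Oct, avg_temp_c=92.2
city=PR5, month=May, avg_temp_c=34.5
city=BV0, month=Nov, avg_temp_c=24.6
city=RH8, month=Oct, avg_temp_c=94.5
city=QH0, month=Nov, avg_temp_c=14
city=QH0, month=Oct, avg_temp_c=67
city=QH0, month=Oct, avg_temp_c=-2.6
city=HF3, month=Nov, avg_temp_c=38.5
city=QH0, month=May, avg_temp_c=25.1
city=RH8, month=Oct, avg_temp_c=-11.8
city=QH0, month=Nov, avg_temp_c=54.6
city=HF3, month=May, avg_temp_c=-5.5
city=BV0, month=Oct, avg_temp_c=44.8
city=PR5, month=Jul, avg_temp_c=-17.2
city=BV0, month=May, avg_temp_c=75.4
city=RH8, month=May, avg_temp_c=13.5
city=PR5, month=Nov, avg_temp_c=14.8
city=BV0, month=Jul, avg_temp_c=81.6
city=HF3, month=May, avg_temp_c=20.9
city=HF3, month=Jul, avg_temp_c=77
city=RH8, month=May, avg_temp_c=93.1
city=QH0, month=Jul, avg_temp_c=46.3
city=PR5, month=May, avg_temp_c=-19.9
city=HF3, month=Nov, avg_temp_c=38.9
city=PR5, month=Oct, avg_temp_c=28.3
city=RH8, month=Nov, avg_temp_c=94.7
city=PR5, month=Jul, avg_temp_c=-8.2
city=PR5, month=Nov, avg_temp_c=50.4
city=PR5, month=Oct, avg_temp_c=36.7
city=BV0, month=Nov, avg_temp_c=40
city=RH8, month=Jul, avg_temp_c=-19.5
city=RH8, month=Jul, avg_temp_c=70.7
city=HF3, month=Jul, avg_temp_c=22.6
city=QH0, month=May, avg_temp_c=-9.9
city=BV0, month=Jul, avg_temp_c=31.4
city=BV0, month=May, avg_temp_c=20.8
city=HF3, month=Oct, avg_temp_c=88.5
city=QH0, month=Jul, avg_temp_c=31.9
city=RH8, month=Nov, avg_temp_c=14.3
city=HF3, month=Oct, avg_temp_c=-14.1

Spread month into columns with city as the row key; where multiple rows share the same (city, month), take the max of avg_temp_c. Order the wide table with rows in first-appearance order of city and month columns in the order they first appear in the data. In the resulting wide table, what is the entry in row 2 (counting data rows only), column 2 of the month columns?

With rows in first-appearance order of city, row 2 is city=PR5. month columns in first-appearance order: Oct, May, Nov, Jul; column 2 is May.
Long rows with city=PR5, month=May: max(34.5, -19.9) = 34.5.

34.5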